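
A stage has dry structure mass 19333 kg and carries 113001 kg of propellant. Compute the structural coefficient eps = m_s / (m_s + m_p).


eps = 19333 / (19333 + 113001) = 0.1461

0.1461


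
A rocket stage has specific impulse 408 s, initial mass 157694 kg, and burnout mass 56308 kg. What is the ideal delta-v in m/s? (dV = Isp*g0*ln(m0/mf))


Ve = 408 * 9.81 = 4002.48 m/s
dV = 4002.48 * ln(157694/56308) = 4122 m/s

4122 m/s


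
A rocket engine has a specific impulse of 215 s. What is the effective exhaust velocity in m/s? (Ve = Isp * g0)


Ve = Isp * g0 = 215 * 9.81 = 2109.2 m/s

2109.2 m/s


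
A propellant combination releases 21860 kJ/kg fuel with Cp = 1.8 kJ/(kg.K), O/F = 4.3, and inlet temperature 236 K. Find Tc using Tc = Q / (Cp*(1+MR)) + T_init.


Tc = 21860 / (1.8 * (1 + 4.3)) + 236 = 2527 K

2527 K


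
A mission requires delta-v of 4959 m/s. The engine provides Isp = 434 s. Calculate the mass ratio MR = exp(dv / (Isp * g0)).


Ve = 434 * 9.81 = 4257.54 m/s
MR = exp(4959 / 4257.54) = 3.205

3.205


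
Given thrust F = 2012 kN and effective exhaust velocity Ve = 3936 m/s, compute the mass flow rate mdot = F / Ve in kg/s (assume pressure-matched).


mdot = F / Ve = 2012000 / 3936 = 511.2 kg/s

511.2 kg/s


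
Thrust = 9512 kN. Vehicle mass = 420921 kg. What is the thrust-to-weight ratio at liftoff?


TWR = 9512000 / (420921 * 9.81) = 2.3

2.3


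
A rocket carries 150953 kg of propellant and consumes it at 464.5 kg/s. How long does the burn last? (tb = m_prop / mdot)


tb = 150953 / 464.5 = 325.0 s

325.0 s


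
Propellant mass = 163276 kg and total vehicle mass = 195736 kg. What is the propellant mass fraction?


PMF = 163276 / 195736 = 0.834

0.834


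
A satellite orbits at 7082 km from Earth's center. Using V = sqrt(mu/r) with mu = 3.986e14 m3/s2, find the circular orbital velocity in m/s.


V = sqrt(3.986e14 / 7082000) = 7502 m/s

7502 m/s


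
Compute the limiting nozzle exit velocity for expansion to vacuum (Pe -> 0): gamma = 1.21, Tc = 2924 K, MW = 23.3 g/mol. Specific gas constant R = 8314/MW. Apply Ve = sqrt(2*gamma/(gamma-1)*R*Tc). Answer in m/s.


R = 8314 / 23.3 = 356.82 J/(kg.K)
Ve = sqrt(2 * 1.21 / (1.21 - 1) * 356.82 * 2924) = 3467 m/s

3467 m/s


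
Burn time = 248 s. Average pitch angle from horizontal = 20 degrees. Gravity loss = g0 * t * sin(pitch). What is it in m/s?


GL = 9.81 * 248 * sin(20 deg) = 832 m/s

832 m/s


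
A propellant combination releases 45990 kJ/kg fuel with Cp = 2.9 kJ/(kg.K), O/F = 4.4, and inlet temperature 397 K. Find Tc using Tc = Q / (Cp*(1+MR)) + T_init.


Tc = 45990 / (2.9 * (1 + 4.4)) + 397 = 3334 K

3334 K


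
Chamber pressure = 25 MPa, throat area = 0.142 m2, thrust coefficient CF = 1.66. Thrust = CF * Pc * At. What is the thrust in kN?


F = 1.66 * 25e6 * 0.142 = 5.8930e+06 N = 5893.0 kN

5893.0 kN


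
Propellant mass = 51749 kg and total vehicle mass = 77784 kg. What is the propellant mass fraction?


PMF = 51749 / 77784 = 0.665

0.665


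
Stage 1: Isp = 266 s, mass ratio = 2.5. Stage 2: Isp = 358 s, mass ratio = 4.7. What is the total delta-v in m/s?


dV1 = 266 * 9.81 * ln(2.5) = 2391.0 m/s
dV2 = 358 * 9.81 * ln(4.7) = 5435.0 m/s
Total dV = 2391.0 + 5435.0 = 7826.0 m/s ~ 7826 m/s

7826 m/s


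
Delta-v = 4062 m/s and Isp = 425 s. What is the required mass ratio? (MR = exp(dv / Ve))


Ve = 425 * 9.81 = 4169.25 m/s
MR = exp(4062 / 4169.25) = 2.649

2.649


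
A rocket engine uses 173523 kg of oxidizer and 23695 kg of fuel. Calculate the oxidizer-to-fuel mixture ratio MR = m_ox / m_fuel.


MR = 173523 / 23695 = 7.32

7.32


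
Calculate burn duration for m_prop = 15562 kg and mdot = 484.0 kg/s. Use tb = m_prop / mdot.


tb = 15562 / 484.0 = 32.2 s

32.2 s


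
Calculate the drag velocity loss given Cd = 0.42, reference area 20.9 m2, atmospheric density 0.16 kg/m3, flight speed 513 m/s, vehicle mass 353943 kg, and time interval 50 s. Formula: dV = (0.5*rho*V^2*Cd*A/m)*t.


D = 0.5 * 0.16 * 513^2 * 0.42 * 20.9 = 184807.8 N
a = 184807.8 / 353943 = 0.5221 m/s2
dV = 0.5221 * 50 = 26.1 m/s

26.1 m/s


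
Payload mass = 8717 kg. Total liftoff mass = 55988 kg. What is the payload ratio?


PR = 8717 / 55988 = 0.1557

0.1557


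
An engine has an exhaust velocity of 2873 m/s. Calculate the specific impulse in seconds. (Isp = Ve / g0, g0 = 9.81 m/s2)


Isp = Ve / g0 = 2873 / 9.81 = 292.9 s

292.9 s


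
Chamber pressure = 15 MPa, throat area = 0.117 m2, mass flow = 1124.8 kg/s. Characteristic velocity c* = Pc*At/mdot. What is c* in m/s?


c* = 15e6 * 0.117 / 1124.8 = 1560 m/s

1560 m/s


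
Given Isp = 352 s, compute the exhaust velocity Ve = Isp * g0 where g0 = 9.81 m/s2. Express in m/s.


Ve = Isp * g0 = 352 * 9.81 = 3453.1 m/s

3453.1 m/s


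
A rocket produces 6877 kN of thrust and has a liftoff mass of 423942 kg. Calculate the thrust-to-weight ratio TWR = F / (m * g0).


TWR = 6877000 / (423942 * 9.81) = 1.65

1.65


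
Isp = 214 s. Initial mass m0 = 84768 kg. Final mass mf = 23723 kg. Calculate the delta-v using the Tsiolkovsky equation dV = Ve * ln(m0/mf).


Ve = 214 * 9.81 = 2099.34 m/s
dV = 2099.34 * ln(84768/23723) = 2673 m/s

2673 m/s


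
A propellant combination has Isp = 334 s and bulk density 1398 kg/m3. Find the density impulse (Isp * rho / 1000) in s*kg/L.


rho*Isp = 334 * 1398 / 1000 = 467 s*kg/L

467 s*kg/L


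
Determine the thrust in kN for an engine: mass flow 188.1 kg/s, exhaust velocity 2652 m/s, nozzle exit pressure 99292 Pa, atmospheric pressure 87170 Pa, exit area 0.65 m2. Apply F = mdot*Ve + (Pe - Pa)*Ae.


F = 188.1 * 2652 + (99292 - 87170) * 0.65 = 506720.0 N = 506.7 kN

506.7 kN


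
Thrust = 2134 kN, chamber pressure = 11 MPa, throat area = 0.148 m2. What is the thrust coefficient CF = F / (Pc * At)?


CF = 2134000 / (11e6 * 0.148) = 1.31

1.31


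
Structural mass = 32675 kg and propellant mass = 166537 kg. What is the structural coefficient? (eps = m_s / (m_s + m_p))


eps = 32675 / (32675 + 166537) = 0.164

0.164


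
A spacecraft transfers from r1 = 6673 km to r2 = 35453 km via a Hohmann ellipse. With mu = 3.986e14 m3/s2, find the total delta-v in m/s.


V1 = sqrt(mu/r1) = 7728.73 m/s
dV1 = V1*(sqrt(2*r2/(r1+r2)) - 1) = 2298.35 m/s
V2 = sqrt(mu/r2) = 3353.07 m/s
dV2 = V2*(1 - sqrt(2*r1/(r1+r2))) = 1465.76 m/s
Total dV = 3764 m/s

3764 m/s


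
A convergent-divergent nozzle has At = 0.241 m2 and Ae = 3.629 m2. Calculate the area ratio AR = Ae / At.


AR = 3.629 / 0.241 = 15.1

15.1


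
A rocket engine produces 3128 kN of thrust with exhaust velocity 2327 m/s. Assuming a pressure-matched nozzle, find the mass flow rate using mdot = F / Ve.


mdot = F / Ve = 3128000 / 2327 = 1344.2 kg/s

1344.2 kg/s


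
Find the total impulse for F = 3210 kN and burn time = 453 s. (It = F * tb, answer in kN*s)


It = 3210 * 453 = 1454130 kN*s

1454130 kN*s


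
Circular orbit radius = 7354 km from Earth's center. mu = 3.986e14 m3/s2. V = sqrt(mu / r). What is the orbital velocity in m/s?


V = sqrt(3.986e14 / 7354000) = 7362 m/s

7362 m/s


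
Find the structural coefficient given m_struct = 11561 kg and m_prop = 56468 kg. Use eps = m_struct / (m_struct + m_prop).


eps = 11561 / (11561 + 56468) = 0.1699

0.1699


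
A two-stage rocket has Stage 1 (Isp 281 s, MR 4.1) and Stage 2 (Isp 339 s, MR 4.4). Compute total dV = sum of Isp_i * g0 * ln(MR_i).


dV1 = 281 * 9.81 * ln(4.1) = 3889.5 m/s
dV2 = 339 * 9.81 * ln(4.4) = 4927.2 m/s
Total dV = 3889.5 + 4927.2 = 8816.7 m/s ~ 8817 m/s

8817 m/s


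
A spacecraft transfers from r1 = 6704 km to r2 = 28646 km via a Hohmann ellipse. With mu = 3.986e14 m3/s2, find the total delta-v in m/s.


V1 = sqrt(mu/r1) = 7710.84 m/s
dV1 = V1*(sqrt(2*r2/(r1+r2)) - 1) = 2105.6 m/s
V2 = sqrt(mu/r2) = 3730.24 m/s
dV2 = V2*(1 - sqrt(2*r1/(r1+r2))) = 1432.91 m/s
Total dV = 3539 m/s

3539 m/s


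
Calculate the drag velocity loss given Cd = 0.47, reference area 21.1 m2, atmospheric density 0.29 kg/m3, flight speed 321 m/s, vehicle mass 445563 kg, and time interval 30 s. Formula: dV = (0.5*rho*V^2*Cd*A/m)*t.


D = 0.5 * 0.29 * 321^2 * 0.47 * 21.1 = 148169.35 N
a = 148169.35 / 445563 = 0.3325 m/s2
dV = 0.3325 * 30 = 10.0 m/s

10.0 m/s


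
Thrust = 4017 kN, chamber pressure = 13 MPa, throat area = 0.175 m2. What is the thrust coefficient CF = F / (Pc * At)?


CF = 4017000 / (13e6 * 0.175) = 1.77

1.77


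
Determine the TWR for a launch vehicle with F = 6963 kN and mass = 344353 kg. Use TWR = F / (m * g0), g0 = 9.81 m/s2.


TWR = 6963000 / (344353 * 9.81) = 2.06

2.06


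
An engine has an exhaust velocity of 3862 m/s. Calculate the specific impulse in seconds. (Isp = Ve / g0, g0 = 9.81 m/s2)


Isp = Ve / g0 = 3862 / 9.81 = 393.7 s

393.7 s


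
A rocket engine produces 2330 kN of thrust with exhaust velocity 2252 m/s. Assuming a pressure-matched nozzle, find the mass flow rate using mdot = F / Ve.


mdot = F / Ve = 2330000 / 2252 = 1034.6 kg/s

1034.6 kg/s


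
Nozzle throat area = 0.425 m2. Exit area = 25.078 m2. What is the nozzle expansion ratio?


AR = 25.078 / 0.425 = 59.0

59.0


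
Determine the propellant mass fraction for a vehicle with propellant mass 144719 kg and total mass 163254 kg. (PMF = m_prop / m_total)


PMF = 144719 / 163254 = 0.886

0.886


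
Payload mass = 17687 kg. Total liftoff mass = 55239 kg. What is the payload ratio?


PR = 17687 / 55239 = 0.3202

0.3202


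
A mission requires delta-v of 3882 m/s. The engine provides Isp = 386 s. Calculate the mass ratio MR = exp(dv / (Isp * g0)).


Ve = 386 * 9.81 = 3786.66 m/s
MR = exp(3882 / 3786.66) = 2.788

2.788


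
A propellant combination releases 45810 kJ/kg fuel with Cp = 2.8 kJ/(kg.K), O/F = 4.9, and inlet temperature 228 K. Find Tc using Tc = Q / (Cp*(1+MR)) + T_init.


Tc = 45810 / (2.8 * (1 + 4.9)) + 228 = 3001 K

3001 K


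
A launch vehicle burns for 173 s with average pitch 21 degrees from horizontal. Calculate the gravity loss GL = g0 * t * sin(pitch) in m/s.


GL = 9.81 * 173 * sin(21 deg) = 608 m/s

608 m/s


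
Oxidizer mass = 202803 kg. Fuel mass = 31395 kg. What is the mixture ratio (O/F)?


MR = 202803 / 31395 = 6.46

6.46


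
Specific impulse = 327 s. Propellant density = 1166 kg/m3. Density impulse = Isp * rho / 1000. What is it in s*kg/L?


rho*Isp = 327 * 1166 / 1000 = 381 s*kg/L

381 s*kg/L


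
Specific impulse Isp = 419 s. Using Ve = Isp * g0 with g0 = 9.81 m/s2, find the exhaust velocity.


Ve = Isp * g0 = 419 * 9.81 = 4110.4 m/s

4110.4 m/s


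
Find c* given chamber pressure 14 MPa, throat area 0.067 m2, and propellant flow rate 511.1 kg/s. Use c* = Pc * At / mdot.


c* = 14e6 * 0.067 / 511.1 = 1835 m/s

1835 m/s


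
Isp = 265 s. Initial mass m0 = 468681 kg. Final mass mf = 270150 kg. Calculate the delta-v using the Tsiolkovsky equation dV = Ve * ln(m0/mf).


Ve = 265 * 9.81 = 2599.65 m/s
dV = 2599.65 * ln(468681/270150) = 1432 m/s

1432 m/s


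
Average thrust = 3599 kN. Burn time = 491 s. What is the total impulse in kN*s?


It = 3599 * 491 = 1767109 kN*s

1767109 kN*s


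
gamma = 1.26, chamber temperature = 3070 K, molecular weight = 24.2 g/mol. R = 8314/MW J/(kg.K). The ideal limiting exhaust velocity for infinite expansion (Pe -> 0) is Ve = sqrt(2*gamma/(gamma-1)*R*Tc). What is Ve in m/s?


R = 8314 / 24.2 = 343.55 J/(kg.K)
Ve = sqrt(2 * 1.26 / (1.26 - 1) * 343.55 * 3070) = 3197 m/s

3197 m/s


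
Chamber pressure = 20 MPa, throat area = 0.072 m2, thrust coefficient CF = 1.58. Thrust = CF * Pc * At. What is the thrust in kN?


F = 1.58 * 20e6 * 0.072 = 2.2752e+06 N = 2275.2 kN

2275.2 kN


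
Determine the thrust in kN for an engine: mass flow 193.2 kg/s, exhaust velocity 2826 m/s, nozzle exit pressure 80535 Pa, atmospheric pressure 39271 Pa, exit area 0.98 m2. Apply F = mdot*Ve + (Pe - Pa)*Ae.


F = 193.2 * 2826 + (80535 - 39271) * 0.98 = 586422.0 N = 586.4 kN

586.4 kN


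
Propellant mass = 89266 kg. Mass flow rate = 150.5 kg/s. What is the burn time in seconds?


tb = 89266 / 150.5 = 593.1 s

593.1 s


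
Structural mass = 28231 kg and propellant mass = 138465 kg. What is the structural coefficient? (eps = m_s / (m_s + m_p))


eps = 28231 / (28231 + 138465) = 0.1694

0.1694


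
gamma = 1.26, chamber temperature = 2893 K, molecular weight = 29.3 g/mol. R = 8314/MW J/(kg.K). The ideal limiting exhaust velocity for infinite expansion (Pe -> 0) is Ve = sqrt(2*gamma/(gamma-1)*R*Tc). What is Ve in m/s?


R = 8314 / 29.3 = 283.75 J/(kg.K)
Ve = sqrt(2 * 1.26 / (1.26 - 1) * 283.75 * 2893) = 2821 m/s

2821 m/s


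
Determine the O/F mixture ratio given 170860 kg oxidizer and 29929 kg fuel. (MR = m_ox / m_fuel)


MR = 170860 / 29929 = 5.71

5.71


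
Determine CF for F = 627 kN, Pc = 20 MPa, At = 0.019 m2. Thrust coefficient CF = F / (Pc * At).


CF = 627000 / (20e6 * 0.019) = 1.65

1.65


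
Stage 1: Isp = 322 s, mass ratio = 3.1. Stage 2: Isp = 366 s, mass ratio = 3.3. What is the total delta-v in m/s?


dV1 = 322 * 9.81 * ln(3.1) = 3573.9 m/s
dV2 = 366 * 9.81 * ln(3.3) = 4286.7 m/s
Total dV = 3573.9 + 4286.7 = 7860.6 m/s ~ 7861 m/s

7861 m/s


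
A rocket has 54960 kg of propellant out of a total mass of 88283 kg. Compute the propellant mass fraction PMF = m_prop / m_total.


PMF = 54960 / 88283 = 0.623

0.623


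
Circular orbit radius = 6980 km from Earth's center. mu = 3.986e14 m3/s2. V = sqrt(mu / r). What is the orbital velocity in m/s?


V = sqrt(3.986e14 / 6980000) = 7557 m/s

7557 m/s


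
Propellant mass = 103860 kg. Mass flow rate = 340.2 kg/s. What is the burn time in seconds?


tb = 103860 / 340.2 = 305.3 s

305.3 s


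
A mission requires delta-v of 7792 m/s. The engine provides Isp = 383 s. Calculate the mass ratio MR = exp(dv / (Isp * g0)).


Ve = 383 * 9.81 = 3757.23 m/s
MR = exp(7792 / 3757.23) = 7.956

7.956


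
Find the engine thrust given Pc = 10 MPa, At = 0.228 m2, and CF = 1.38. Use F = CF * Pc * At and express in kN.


F = 1.38 * 10e6 * 0.228 = 3.1464e+06 N = 3146.4 kN

3146.4 kN


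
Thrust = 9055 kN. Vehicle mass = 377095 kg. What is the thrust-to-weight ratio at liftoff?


TWR = 9055000 / (377095 * 9.81) = 2.45

2.45


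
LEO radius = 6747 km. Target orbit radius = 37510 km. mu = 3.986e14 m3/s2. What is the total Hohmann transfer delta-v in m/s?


V1 = sqrt(mu/r1) = 7686.23 m/s
dV1 = V1*(sqrt(2*r2/(r1+r2)) - 1) = 2320.93 m/s
V2 = sqrt(mu/r2) = 3259.83 m/s
dV2 = V2*(1 - sqrt(2*r1/(r1+r2))) = 1459.82 m/s
Total dV = 3781 m/s

3781 m/s


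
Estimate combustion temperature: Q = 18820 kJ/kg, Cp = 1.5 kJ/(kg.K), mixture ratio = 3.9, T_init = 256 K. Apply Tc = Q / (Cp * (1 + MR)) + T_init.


Tc = 18820 / (1.5 * (1 + 3.9)) + 256 = 2817 K

2817 K


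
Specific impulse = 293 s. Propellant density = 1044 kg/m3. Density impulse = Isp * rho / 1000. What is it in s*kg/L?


rho*Isp = 293 * 1044 / 1000 = 306 s*kg/L

306 s*kg/L


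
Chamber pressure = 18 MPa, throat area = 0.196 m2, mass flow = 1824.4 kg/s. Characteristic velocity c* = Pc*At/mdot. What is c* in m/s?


c* = 18e6 * 0.196 / 1824.4 = 1934 m/s

1934 m/s


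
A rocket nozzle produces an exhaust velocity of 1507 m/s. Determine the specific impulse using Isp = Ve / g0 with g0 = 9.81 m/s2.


Isp = Ve / g0 = 1507 / 9.81 = 153.6 s

153.6 s


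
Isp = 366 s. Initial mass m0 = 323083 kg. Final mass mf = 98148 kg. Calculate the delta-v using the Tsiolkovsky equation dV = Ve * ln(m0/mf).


Ve = 366 * 9.81 = 3590.46 m/s
dV = 3590.46 * ln(323083/98148) = 4278 m/s

4278 m/s


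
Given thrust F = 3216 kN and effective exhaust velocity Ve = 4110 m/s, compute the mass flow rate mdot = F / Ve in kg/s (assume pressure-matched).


mdot = F / Ve = 3216000 / 4110 = 782.5 kg/s

782.5 kg/s


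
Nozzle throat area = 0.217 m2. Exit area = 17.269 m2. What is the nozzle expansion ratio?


AR = 17.269 / 0.217 = 79.6

79.6


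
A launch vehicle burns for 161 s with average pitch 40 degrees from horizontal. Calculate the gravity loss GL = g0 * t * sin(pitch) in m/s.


GL = 9.81 * 161 * sin(40 deg) = 1015 m/s

1015 m/s


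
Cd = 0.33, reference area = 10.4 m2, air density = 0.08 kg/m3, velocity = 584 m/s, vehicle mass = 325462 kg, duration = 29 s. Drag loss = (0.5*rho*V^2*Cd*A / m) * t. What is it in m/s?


D = 0.5 * 0.08 * 584^2 * 0.33 * 10.4 = 46820.17 N
a = 46820.17 / 325462 = 0.1439 m/s2
dV = 0.1439 * 29 = 4.2 m/s

4.2 m/s


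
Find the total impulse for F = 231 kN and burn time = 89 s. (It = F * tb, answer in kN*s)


It = 231 * 89 = 20559 kN*s

20559 kN*s


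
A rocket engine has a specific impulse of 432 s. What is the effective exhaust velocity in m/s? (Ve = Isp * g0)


Ve = Isp * g0 = 432 * 9.81 = 4237.9 m/s

4237.9 m/s


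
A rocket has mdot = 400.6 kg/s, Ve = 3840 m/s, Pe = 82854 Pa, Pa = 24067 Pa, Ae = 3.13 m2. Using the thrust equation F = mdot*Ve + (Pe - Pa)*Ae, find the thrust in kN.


F = 400.6 * 3840 + (82854 - 24067) * 3.13 = 1.7223e+06 N = 1722.3 kN

1722.3 kN


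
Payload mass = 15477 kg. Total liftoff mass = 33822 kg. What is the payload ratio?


PR = 15477 / 33822 = 0.4576

0.4576


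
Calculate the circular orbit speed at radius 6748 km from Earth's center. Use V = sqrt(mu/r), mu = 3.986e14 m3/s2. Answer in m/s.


V = sqrt(3.986e14 / 6748000) = 7686 m/s

7686 m/s


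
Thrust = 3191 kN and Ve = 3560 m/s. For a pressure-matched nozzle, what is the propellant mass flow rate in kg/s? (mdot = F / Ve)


mdot = F / Ve = 3191000 / 3560 = 896.3 kg/s

896.3 kg/s


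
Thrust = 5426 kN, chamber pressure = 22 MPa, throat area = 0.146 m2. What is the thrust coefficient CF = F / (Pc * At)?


CF = 5426000 / (22e6 * 0.146) = 1.69

1.69


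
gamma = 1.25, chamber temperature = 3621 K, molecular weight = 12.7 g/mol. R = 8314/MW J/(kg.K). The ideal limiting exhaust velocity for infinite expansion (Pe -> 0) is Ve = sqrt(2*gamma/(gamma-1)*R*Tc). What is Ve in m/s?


R = 8314 / 12.7 = 654.65 J/(kg.K)
Ve = sqrt(2 * 1.25 / (1.25 - 1) * 654.65 * 3621) = 4869 m/s

4869 m/s


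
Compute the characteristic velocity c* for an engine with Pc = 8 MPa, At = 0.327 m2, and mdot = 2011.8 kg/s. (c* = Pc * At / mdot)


c* = 8e6 * 0.327 / 2011.8 = 1300 m/s

1300 m/s


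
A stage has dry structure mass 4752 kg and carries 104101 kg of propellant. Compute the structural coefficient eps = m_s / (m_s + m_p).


eps = 4752 / (4752 + 104101) = 0.0437

0.0437


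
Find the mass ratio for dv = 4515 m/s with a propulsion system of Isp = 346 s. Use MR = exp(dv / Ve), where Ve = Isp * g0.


Ve = 346 * 9.81 = 3394.26 m/s
MR = exp(4515 / 3394.26) = 3.782

3.782


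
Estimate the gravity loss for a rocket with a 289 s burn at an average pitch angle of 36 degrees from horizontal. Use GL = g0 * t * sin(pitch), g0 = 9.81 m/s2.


GL = 9.81 * 289 * sin(36 deg) = 1666 m/s

1666 m/s


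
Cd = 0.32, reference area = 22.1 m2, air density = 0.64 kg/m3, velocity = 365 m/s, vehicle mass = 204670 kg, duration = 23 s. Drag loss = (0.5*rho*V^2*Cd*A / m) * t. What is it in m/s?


D = 0.5 * 0.64 * 365^2 * 0.32 * 22.1 = 301493.5 N
a = 301493.5 / 204670 = 1.4731 m/s2
dV = 1.4731 * 23 = 33.9 m/s

33.9 m/s


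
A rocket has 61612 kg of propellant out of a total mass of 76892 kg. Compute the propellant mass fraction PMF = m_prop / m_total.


PMF = 61612 / 76892 = 0.801

0.801


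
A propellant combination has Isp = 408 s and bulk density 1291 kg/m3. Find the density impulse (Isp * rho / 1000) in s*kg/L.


rho*Isp = 408 * 1291 / 1000 = 527 s*kg/L

527 s*kg/L


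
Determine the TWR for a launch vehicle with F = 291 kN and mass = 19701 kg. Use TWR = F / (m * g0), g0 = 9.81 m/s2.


TWR = 291000 / (19701 * 9.81) = 1.51

1.51


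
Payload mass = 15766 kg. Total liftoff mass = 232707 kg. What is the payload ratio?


PR = 15766 / 232707 = 0.0678

0.0678


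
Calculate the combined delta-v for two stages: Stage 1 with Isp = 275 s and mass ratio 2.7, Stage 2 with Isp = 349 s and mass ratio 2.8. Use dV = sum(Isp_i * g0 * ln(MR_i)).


dV1 = 275 * 9.81 * ln(2.7) = 2679.5 m/s
dV2 = 349 * 9.81 * ln(2.8) = 3525.1 m/s
Total dV = 2679.5 + 3525.1 = 6204.6 m/s ~ 6205 m/s

6205 m/s


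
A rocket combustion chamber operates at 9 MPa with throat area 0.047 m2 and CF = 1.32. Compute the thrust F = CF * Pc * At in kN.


F = 1.32 * 9e6 * 0.047 = 558360.0 N = 558.4 kN

558.4 kN


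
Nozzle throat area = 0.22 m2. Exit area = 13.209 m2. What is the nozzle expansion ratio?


AR = 13.209 / 0.22 = 60.0

60.0


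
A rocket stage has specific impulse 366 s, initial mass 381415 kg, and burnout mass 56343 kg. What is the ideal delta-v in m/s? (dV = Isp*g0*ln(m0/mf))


Ve = 366 * 9.81 = 3590.46 m/s
dV = 3590.46 * ln(381415/56343) = 6867 m/s

6867 m/s


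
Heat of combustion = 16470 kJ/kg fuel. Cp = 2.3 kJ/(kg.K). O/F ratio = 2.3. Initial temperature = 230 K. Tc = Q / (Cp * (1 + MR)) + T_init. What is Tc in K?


Tc = 16470 / (2.3 * (1 + 2.3)) + 230 = 2400 K

2400 K


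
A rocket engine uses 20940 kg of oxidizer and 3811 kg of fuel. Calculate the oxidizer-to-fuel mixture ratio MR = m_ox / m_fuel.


MR = 20940 / 3811 = 5.49

5.49


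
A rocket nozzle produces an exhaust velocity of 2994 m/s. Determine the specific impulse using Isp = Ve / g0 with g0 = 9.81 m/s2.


Isp = Ve / g0 = 2994 / 9.81 = 305.2 s

305.2 s


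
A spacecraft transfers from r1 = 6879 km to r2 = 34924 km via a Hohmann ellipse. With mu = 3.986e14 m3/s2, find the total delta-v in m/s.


V1 = sqrt(mu/r1) = 7612.13 m/s
dV1 = V1*(sqrt(2*r2/(r1+r2)) - 1) = 2227.51 m/s
V2 = sqrt(mu/r2) = 3378.37 m/s
dV2 = V2*(1 - sqrt(2*r1/(r1+r2))) = 1440.25 m/s
Total dV = 3668 m/s

3668 m/s


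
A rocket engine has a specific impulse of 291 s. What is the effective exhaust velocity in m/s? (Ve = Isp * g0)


Ve = Isp * g0 = 291 * 9.81 = 2854.7 m/s

2854.7 m/s


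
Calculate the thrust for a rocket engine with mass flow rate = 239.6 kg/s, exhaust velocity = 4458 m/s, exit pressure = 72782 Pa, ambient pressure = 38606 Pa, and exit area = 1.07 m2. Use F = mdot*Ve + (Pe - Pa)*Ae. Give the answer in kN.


F = 239.6 * 4458 + (72782 - 38606) * 1.07 = 1.1047e+06 N = 1104.7 kN

1104.7 kN


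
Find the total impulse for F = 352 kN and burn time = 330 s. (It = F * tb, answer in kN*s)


It = 352 * 330 = 116160 kN*s

116160 kN*s


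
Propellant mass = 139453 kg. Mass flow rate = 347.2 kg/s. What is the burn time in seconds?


tb = 139453 / 347.2 = 401.7 s

401.7 s


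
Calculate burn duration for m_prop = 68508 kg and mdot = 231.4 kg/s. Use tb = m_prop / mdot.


tb = 68508 / 231.4 = 296.1 s

296.1 s


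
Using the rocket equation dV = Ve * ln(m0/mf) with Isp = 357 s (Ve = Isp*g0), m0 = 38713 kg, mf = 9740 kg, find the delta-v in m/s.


Ve = 357 * 9.81 = 3502.17 m/s
dV = 3502.17 * ln(38713/9740) = 4833 m/s

4833 m/s


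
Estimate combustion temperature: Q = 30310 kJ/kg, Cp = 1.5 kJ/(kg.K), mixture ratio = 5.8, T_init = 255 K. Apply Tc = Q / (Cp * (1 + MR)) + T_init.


Tc = 30310 / (1.5 * (1 + 5.8)) + 255 = 3227 K

3227 K


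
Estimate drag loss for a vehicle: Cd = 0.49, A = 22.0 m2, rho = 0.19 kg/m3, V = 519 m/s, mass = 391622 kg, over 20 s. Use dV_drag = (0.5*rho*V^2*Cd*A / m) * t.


D = 0.5 * 0.19 * 519^2 * 0.49 * 22.0 = 275852.6 N
a = 275852.6 / 391622 = 0.7044 m/s2
dV = 0.7044 * 20 = 14.1 m/s

14.1 m/s


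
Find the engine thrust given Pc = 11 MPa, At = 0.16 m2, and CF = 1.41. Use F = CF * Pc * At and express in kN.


F = 1.41 * 11e6 * 0.16 = 2.4816e+06 N = 2481.6 kN

2481.6 kN


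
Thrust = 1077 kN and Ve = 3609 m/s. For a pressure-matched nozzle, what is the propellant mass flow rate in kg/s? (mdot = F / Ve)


mdot = F / Ve = 1077000 / 3609 = 298.4 kg/s

298.4 kg/s


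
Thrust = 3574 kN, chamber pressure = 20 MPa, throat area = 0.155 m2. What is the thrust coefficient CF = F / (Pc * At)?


CF = 3574000 / (20e6 * 0.155) = 1.15

1.15


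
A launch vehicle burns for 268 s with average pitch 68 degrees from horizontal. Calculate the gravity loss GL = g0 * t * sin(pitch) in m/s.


GL = 9.81 * 268 * sin(68 deg) = 2438 m/s

2438 m/s


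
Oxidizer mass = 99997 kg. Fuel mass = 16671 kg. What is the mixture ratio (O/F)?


MR = 99997 / 16671 = 6.0

6.0


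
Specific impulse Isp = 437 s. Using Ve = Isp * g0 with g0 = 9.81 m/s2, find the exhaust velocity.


Ve = Isp * g0 = 437 * 9.81 = 4287.0 m/s

4287.0 m/s


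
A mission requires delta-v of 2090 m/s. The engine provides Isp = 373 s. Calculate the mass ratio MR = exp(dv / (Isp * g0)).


Ve = 373 * 9.81 = 3659.13 m/s
MR = exp(2090 / 3659.13) = 1.77

1.77


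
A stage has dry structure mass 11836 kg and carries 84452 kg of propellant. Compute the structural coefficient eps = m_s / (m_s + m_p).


eps = 11836 / (11836 + 84452) = 0.1229

0.1229


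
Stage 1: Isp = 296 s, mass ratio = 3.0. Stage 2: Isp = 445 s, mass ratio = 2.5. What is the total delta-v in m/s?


dV1 = 296 * 9.81 * ln(3.0) = 3190.1 m/s
dV2 = 445 * 9.81 * ln(2.5) = 4000.0 m/s
Total dV = 3190.1 + 4000.0 = 7190.1 m/s ~ 7190 m/s

7190 m/s


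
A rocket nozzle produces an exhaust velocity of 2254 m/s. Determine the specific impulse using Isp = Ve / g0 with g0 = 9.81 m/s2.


Isp = Ve / g0 = 2254 / 9.81 = 229.8 s

229.8 s


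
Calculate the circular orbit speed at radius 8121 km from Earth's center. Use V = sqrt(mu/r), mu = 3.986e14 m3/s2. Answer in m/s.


V = sqrt(3.986e14 / 8121000) = 7006 m/s

7006 m/s


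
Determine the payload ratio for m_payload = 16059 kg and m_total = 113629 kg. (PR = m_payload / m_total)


PR = 16059 / 113629 = 0.1413

0.1413


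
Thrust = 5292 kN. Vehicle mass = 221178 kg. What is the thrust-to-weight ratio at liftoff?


TWR = 5292000 / (221178 * 9.81) = 2.44

2.44


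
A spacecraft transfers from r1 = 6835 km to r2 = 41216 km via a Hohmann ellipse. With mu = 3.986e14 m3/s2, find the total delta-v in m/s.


V1 = sqrt(mu/r1) = 7636.59 m/s
dV1 = V1*(sqrt(2*r2/(r1+r2)) - 1) = 2365.62 m/s
V2 = sqrt(mu/r2) = 3109.82 m/s
dV2 = V2*(1 - sqrt(2*r1/(r1+r2))) = 1451.12 m/s
Total dV = 3817 m/s

3817 m/s


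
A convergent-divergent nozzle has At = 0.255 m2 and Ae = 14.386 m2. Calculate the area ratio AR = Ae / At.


AR = 14.386 / 0.255 = 56.4

56.4


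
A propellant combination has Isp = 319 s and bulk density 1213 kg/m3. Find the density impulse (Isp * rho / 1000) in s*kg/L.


rho*Isp = 319 * 1213 / 1000 = 387 s*kg/L

387 s*kg/L


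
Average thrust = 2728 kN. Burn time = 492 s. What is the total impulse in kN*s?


It = 2728 * 492 = 1342176 kN*s

1342176 kN*s


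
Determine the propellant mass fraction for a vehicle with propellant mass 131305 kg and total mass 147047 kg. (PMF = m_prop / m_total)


PMF = 131305 / 147047 = 0.893

0.893


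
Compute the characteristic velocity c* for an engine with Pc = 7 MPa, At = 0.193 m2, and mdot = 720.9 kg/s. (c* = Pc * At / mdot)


c* = 7e6 * 0.193 / 720.9 = 1874 m/s

1874 m/s


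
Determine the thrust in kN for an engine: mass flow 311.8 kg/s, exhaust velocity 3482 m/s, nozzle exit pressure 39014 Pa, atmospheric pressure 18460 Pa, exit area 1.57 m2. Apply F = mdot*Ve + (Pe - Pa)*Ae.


F = 311.8 * 3482 + (39014 - 18460) * 1.57 = 1.1180e+06 N = 1118.0 kN

1118.0 kN


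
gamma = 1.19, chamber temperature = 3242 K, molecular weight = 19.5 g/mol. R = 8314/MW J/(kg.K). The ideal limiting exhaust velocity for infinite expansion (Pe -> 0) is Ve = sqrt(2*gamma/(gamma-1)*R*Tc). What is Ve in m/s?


R = 8314 / 19.5 = 426.36 J/(kg.K)
Ve = sqrt(2 * 1.19 / (1.19 - 1) * 426.36 * 3242) = 4161 m/s

4161 m/s


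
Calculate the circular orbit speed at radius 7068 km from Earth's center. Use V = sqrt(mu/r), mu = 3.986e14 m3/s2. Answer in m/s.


V = sqrt(3.986e14 / 7068000) = 7510 m/s

7510 m/s


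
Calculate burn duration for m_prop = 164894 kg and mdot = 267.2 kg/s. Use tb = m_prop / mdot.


tb = 164894 / 267.2 = 617.1 s

617.1 s


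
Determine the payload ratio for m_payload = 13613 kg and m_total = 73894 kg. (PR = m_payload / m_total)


PR = 13613 / 73894 = 0.1842

0.1842


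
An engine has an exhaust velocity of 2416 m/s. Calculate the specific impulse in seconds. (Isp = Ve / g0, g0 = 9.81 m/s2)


Isp = Ve / g0 = 2416 / 9.81 = 246.3 s

246.3 s


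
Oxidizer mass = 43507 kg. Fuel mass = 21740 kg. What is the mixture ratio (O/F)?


MR = 43507 / 21740 = 2.0

2.0


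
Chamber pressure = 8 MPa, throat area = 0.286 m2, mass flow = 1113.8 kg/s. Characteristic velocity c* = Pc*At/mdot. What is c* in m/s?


c* = 8e6 * 0.286 / 1113.8 = 2054 m/s

2054 m/s


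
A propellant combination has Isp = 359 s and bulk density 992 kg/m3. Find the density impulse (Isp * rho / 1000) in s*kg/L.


rho*Isp = 359 * 992 / 1000 = 356 s*kg/L

356 s*kg/L


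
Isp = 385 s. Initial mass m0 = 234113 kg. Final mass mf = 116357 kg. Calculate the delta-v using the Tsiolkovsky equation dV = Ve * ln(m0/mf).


Ve = 385 * 9.81 = 3776.85 m/s
dV = 3776.85 * ln(234113/116357) = 2641 m/s

2641 m/s


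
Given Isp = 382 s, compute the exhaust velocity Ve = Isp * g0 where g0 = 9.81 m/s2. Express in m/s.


Ve = Isp * g0 = 382 * 9.81 = 3747.4 m/s

3747.4 m/s


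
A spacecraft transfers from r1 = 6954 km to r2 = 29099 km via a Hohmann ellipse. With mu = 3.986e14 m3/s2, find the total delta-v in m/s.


V1 = sqrt(mu/r1) = 7570.97 m/s
dV1 = V1*(sqrt(2*r2/(r1+r2)) - 1) = 2048.14 m/s
V2 = sqrt(mu/r2) = 3701.09 m/s
dV2 = V2*(1 - sqrt(2*r1/(r1+r2))) = 1402.34 m/s
Total dV = 3450 m/s

3450 m/s


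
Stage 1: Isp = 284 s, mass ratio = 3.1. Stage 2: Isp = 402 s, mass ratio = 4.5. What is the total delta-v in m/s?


dV1 = 284 * 9.81 * ln(3.1) = 3152.1 m/s
dV2 = 402 * 9.81 * ln(4.5) = 5931.5 m/s
Total dV = 3152.1 + 5931.5 = 9083.6 m/s ~ 9084 m/s

9084 m/s


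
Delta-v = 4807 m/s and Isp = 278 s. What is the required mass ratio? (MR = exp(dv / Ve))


Ve = 278 * 9.81 = 2727.18 m/s
MR = exp(4807 / 2727.18) = 5.828

5.828


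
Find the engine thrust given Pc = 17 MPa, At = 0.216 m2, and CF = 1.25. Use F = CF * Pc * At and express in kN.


F = 1.25 * 17e6 * 0.216 = 4.5900e+06 N = 4590.0 kN

4590.0 kN


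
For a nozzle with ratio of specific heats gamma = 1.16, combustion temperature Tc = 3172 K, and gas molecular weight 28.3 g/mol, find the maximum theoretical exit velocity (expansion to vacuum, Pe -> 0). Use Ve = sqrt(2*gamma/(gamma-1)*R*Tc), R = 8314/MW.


R = 8314 / 28.3 = 293.78 J/(kg.K)
Ve = sqrt(2 * 1.16 / (1.16 - 1) * 293.78 * 3172) = 3676 m/s

3676 m/s


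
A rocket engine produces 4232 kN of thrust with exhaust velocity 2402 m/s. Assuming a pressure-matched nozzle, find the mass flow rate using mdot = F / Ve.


mdot = F / Ve = 4232000 / 2402 = 1761.9 kg/s

1761.9 kg/s


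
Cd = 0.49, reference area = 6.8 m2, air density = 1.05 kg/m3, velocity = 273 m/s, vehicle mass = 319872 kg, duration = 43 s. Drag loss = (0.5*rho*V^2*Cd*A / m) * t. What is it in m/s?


D = 0.5 * 1.05 * 273^2 * 0.49 * 6.8 = 130373.58 N
a = 130373.58 / 319872 = 0.4076 m/s2
dV = 0.4076 * 43 = 17.5 m/s

17.5 m/s


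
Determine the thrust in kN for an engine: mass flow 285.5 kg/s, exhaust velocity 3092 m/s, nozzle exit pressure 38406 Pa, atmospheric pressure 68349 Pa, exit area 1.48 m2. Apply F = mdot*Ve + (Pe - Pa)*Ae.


F = 285.5 * 3092 + (38406 - 68349) * 1.48 = 838450.0 N = 838.5 kN

838.5 kN


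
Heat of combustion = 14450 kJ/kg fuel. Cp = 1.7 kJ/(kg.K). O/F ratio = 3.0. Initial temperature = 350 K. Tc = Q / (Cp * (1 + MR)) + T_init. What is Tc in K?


Tc = 14450 / (1.7 * (1 + 3.0)) + 350 = 2475 K

2475 K


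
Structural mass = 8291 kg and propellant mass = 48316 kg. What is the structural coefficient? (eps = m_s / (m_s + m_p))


eps = 8291 / (8291 + 48316) = 0.1465

0.1465


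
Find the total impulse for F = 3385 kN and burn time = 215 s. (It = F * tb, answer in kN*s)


It = 3385 * 215 = 727775 kN*s

727775 kN*s


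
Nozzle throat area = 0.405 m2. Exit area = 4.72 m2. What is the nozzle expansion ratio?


AR = 4.72 / 0.405 = 11.7

11.7


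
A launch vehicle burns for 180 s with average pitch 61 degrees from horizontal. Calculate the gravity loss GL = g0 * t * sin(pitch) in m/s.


GL = 9.81 * 180 * sin(61 deg) = 1544 m/s

1544 m/s


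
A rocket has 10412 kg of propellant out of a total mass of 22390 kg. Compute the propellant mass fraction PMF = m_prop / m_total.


PMF = 10412 / 22390 = 0.465

0.465


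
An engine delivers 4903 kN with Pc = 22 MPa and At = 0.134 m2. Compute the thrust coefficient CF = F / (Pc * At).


CF = 4903000 / (22e6 * 0.134) = 1.66

1.66


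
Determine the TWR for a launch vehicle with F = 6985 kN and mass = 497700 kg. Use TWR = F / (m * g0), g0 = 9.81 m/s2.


TWR = 6985000 / (497700 * 9.81) = 1.43

1.43


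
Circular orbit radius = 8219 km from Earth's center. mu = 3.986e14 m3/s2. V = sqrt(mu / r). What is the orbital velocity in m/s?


V = sqrt(3.986e14 / 8219000) = 6964 m/s

6964 m/s


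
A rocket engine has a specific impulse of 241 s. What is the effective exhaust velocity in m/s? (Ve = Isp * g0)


Ve = Isp * g0 = 241 * 9.81 = 2364.2 m/s

2364.2 m/s


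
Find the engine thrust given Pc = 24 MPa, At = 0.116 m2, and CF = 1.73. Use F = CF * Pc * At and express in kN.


F = 1.73 * 24e6 * 0.116 = 4.8163e+06 N = 4816.3 kN

4816.3 kN


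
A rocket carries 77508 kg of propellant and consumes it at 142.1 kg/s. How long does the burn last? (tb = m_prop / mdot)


tb = 77508 / 142.1 = 545.4 s

545.4 s


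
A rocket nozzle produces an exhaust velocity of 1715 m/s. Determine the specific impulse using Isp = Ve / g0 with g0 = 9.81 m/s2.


Isp = Ve / g0 = 1715 / 9.81 = 174.8 s

174.8 s


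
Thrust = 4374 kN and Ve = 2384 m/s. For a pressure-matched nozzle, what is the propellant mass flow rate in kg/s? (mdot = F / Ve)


mdot = F / Ve = 4374000 / 2384 = 1834.7 kg/s

1834.7 kg/s


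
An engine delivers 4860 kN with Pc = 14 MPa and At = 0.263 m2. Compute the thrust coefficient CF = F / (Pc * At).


CF = 4860000 / (14e6 * 0.263) = 1.32

1.32


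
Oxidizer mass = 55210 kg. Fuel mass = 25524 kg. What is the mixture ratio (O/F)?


MR = 55210 / 25524 = 2.16

2.16


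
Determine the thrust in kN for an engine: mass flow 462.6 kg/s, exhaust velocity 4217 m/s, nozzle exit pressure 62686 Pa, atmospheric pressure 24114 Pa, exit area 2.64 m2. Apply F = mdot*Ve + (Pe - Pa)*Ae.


F = 462.6 * 4217 + (62686 - 24114) * 2.64 = 2.0526e+06 N = 2052.6 kN

2052.6 kN


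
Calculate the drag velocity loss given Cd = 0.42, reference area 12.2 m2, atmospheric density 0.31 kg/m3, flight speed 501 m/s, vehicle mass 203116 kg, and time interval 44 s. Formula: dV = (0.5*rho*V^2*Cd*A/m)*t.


D = 0.5 * 0.31 * 501^2 * 0.42 * 12.2 = 199350.01 N
a = 199350.01 / 203116 = 0.9815 m/s2
dV = 0.9815 * 44 = 43.2 m/s

43.2 m/s


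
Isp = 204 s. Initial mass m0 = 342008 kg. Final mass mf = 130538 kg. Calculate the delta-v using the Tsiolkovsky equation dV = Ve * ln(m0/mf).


Ve = 204 * 9.81 = 2001.24 m/s
dV = 2001.24 * ln(342008/130538) = 1928 m/s

1928 m/s


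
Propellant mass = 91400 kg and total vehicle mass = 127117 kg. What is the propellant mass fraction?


PMF = 91400 / 127117 = 0.719

0.719


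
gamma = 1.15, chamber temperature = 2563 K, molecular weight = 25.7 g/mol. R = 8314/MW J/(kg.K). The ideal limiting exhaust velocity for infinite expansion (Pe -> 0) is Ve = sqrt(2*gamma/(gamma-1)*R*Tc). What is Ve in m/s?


R = 8314 / 25.7 = 323.5 J/(kg.K)
Ve = sqrt(2 * 1.15 / (1.15 - 1) * 323.5 * 2563) = 3566 m/s

3566 m/s


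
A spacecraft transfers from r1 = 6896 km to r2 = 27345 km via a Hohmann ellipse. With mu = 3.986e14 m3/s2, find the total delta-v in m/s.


V1 = sqrt(mu/r1) = 7602.74 m/s
dV1 = V1*(sqrt(2*r2/(r1+r2)) - 1) = 2005.66 m/s
V2 = sqrt(mu/r2) = 3817.95 m/s
dV2 = V2*(1 - sqrt(2*r1/(r1+r2))) = 1394.85 m/s
Total dV = 3401 m/s

3401 m/s


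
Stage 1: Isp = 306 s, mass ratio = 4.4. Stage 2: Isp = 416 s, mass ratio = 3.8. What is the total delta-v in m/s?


dV1 = 306 * 9.81 * ln(4.4) = 4447.6 m/s
dV2 = 416 * 9.81 * ln(3.8) = 5448.1 m/s
Total dV = 4447.6 + 5448.1 = 9895.7 m/s ~ 9896 m/s

9896 m/s


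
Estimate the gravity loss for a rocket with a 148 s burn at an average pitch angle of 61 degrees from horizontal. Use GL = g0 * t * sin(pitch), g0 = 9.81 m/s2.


GL = 9.81 * 148 * sin(61 deg) = 1270 m/s

1270 m/s


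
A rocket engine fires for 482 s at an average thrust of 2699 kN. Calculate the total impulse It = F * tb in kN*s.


It = 2699 * 482 = 1300918 kN*s

1300918 kN*s


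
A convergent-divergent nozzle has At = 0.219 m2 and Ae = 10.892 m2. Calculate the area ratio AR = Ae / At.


AR = 10.892 / 0.219 = 49.7

49.7


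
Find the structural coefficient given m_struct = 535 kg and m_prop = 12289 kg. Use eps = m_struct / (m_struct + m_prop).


eps = 535 / (535 + 12289) = 0.0417

0.0417


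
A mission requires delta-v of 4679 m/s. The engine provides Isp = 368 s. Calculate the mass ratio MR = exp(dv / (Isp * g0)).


Ve = 368 * 9.81 = 3610.08 m/s
MR = exp(4679 / 3610.08) = 3.655

3.655


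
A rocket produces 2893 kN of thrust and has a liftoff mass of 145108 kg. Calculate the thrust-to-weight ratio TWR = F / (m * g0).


TWR = 2893000 / (145108 * 9.81) = 2.03

2.03


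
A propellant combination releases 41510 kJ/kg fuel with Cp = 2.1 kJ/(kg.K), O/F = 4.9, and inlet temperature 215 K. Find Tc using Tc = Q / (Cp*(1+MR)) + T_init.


Tc = 41510 / (2.1 * (1 + 4.9)) + 215 = 3565 K

3565 K


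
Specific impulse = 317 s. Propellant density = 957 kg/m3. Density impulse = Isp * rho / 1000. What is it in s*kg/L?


rho*Isp = 317 * 957 / 1000 = 303 s*kg/L

303 s*kg/L


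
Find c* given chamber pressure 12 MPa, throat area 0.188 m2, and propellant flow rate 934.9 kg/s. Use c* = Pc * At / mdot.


c* = 12e6 * 0.188 / 934.9 = 2413 m/s

2413 m/s


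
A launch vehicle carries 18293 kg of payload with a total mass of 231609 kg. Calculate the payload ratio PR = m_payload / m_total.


PR = 18293 / 231609 = 0.079

0.079


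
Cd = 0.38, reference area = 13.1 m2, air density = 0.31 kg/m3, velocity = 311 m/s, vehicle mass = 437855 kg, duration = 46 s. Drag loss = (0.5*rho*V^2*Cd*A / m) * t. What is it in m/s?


D = 0.5 * 0.31 * 311^2 * 0.38 * 13.1 = 74628.96 N
a = 74628.96 / 437855 = 0.1704 m/s2
dV = 0.1704 * 46 = 7.8 m/s

7.8 m/s


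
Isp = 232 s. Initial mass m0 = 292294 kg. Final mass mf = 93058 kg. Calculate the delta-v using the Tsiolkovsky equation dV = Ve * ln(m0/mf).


Ve = 232 * 9.81 = 2275.92 m/s
dV = 2275.92 * ln(292294/93058) = 2605 m/s

2605 m/s


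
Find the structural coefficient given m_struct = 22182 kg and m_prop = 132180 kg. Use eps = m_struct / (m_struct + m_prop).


eps = 22182 / (22182 + 132180) = 0.1437

0.1437


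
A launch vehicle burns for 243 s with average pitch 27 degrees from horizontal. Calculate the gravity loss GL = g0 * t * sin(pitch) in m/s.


GL = 9.81 * 243 * sin(27 deg) = 1082 m/s

1082 m/s


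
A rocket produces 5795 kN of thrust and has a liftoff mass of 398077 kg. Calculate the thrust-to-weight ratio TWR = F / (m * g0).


TWR = 5795000 / (398077 * 9.81) = 1.48

1.48


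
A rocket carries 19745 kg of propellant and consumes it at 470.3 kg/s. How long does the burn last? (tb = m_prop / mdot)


tb = 19745 / 470.3 = 42.0 s

42.0 s


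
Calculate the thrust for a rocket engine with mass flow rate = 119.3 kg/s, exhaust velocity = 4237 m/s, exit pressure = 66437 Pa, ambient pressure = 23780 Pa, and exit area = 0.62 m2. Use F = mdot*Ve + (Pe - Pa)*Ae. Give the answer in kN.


F = 119.3 * 4237 + (66437 - 23780) * 0.62 = 531921.0 N = 531.9 kN

531.9 kN
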